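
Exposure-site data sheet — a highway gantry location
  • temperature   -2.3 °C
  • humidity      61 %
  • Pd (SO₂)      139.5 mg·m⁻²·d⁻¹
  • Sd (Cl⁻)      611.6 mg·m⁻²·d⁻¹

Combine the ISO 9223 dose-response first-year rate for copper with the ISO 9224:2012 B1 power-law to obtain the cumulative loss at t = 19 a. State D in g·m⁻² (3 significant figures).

copper: f(T) = +0.126·(T−10) [T≤10 °C] = -1.5498
  Pd branch = 0.0053·Pd^0.26·e^(0.059·RH+f) = 0.1485 μm/a
  Sd branch = 0.01025·Sd^0.27·e^(0.036·RH+0.049·T) = 0.4654 μm/a
  r_corr = 0.1485 + 0.4654 = 0.6139 μm/a
Long-term exponent b (ISO 9224 Table 2, B1) = 0.667
  D(19) = 0.6139 × 19^0.667 = 0.6139 × 7.127 = 4.376 μm
  Mass loss = 4.376 μm × 8.96 g/cm³ = 39.21 g·m⁻²

D(19) = 39.2 g·m⁻²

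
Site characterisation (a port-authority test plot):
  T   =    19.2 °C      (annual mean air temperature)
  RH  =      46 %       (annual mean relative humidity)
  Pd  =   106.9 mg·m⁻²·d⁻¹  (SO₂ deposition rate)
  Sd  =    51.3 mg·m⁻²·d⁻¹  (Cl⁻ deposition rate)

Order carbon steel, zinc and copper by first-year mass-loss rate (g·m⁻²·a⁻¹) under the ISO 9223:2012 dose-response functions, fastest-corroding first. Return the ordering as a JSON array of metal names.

carbon steel: f(T) = -0.054·(T−10) [T>10 °C] = -0.4968
  sulphur-dioxide contribution → 30.68 μm/a
  chloride contribution → 11.53 μm/a
  ⇒ r_corr(carbon steel) = 42.2 μm/a
  mass loss = 42.2 μm/a × 7.85 g/cm³ = 331.3 g·m⁻²·a⁻¹
zinc: T>10 °C ⇒ hinge -0.071·(19.2−10) = -0.6532
  sulphur-dioxide contribution → 0.4351 μm/a
  chloride contribution → 1.22 μm/a
  ⇒ r_corr(zinc) = 1.655 μm/a
  mass loss = 1.655 μm/a × 7.14 g/cm³ = 11.82 g·m⁻²·a⁻¹
copper: T>10 °C ⇒ hinge -0.080·(19.2−10) = -0.7360
  sulphur-dioxide contribution → 0.1291 μm/a
  chloride contribution → 0.3983 μm/a
  total first-year rate 0.5274 μm/a
  mass loss = 0.5274 μm/a × 8.96 g/cm³ = 4.725 g·m⁻²·a⁻¹
Ordering by g·m⁻²·a⁻¹: carbon steel (331) > zinc (11.8) > copper (4.73)

["carbon steel", "zinc", "copper"]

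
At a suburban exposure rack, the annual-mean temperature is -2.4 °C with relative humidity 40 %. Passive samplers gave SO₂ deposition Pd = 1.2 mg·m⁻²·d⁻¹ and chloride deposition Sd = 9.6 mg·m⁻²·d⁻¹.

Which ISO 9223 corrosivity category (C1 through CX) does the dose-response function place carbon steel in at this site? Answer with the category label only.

carbon steel: temperature factor f = +0.150·(-12.4) = -1.8600
  Pd branch = 1.77·Pd^0.52·e^(0.02·RH+f) = 0.6742 μm/a
  Cl⁻ term: 0.102·9.6^0.62·exp(0.033·40+0.04·-2.4) = 1.41
  r_corr = 0.6742 + 1.41 = 2.084 μm/a
Category bounds: 1.3…25 μm/a bracket r_corr ⇒ C2

C2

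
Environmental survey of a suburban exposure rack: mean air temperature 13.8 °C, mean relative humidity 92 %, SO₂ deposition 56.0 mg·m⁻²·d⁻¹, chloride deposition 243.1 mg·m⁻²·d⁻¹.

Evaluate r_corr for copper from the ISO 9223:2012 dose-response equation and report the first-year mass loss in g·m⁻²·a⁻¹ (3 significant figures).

copper: temperature factor f = -0.080·(3.8) = -0.3040
  Pd branch = 0.0053·Pd^0.26·e^(0.059·RH+f) = 2.536 μm/a
  Cl⁻ term: 0.01025·243.1^0.27·exp(0.036·92+0.049·13.8) = 2.437
  sum: 2.536 + 2.437 → r_corr = 4.973 μm/a
Convert to mass loss: 4.973 μm/a × 8.96 g/cm³ = 44.56 g·m⁻²·a⁻¹

r_corr = 44.6 g·m⁻²·a⁻¹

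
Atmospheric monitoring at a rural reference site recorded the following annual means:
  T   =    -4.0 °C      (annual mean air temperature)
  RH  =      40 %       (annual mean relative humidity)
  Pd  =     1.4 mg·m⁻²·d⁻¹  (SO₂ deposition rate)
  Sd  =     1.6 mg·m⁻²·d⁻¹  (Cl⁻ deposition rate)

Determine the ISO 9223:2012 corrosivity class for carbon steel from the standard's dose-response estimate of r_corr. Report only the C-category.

C1

carbon steel: T≤10 °C ⇒ hinge +0.150·(-4.0−10) = -2.1000
  SO₂ term: 1.77·1.4^0.52·exp(0.02·40-2.1000) = 0.5746
  Cl⁻ term: 0.102·1.6^0.62·exp(0.033·40+0.04·-4.0) = 0.4354
  r_corr = 0.5746 + 0.4354 = 1.01 μm/a
1.01 μm/a falls in (0, 1.3] for carbon steel → category C1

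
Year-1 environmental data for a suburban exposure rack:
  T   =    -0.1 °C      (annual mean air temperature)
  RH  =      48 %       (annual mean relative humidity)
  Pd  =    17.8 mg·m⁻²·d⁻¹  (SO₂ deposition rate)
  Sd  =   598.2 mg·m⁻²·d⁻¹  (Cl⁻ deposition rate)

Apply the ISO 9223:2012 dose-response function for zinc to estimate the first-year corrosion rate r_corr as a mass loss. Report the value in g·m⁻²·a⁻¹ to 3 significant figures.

zinc: temperature factor f = +0.038·(-10.1) = -0.3838
  sulphur-dioxide contribution → 0.2838 μm/a
  chloride contribution → 0.9748 μm/a
  total first-year rate 1.259 μm/a
Convert to mass loss: 1.259 μm/a × 7.14 g/cm³ = 8.986 g·m⁻²·a⁻¹

r_corr = 8.99 g·m⁻²·a⁻¹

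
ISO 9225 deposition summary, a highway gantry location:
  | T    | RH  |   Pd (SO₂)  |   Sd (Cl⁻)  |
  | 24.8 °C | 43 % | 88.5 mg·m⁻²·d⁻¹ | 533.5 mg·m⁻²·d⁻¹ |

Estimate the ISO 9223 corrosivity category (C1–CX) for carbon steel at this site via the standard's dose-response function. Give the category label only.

C4

carbon steel: temperature factor f = -0.054·(14.8) = -0.7992
  Pd branch = 1.77·Pd^0.52·e^(0.02·RH+f) = 19.35 μm/a
  Cl⁻ term: 0.102·533.5^0.62·exp(0.033·43+0.04·24.8) = 55.78
  sum: 19.35 + 55.78 → r_corr = 75.14 μm/a
75.1 μm/a falls in (50, 80] for carbon steel → category C4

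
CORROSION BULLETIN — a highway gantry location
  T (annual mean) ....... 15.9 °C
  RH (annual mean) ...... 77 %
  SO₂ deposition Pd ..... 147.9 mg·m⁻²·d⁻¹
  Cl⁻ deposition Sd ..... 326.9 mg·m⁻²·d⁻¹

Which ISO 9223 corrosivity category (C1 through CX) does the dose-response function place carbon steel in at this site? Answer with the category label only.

C5

carbon steel: temperature factor f = -0.054·(5.9) = -0.3186
  Pd branch = 1.77·Pd^0.52·e^(0.02·RH+f) = 80.69 μm/a
  Cl⁻ term: 0.102·326.9^0.62·exp(0.033·77+0.04·15.9) = 88.57
  sum: 80.69 + 88.57 → r_corr = 169.3 μm/a
Category bounds: 80…200 μm/a bracket r_corr ⇒ C5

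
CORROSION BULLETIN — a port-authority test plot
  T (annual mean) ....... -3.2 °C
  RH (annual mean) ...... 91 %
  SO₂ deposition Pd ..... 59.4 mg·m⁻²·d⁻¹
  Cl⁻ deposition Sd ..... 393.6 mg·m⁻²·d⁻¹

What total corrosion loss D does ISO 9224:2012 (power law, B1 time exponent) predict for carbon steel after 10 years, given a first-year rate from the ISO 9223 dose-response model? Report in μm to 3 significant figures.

D(10) = 287 μm

carbon steel: f(T) = +0.150·(T−10) [T≤10 °C] = -1.9800
  Pd branch = 1.77·Pd^0.52·e^(0.02·RH+f) = 12.61 μm/a
  Sd branch = 0.102·Sd^0.62·e^(0.033·RH+0.04·T) = 73.47 μm/a
  r_corr = 12.61 + 73.47 = 86.09 μm/a
ISO 9224: D(t) = r_corr · t^b with b = 0.523 (carbon steel, B1)
  D(10) = 86.09 × 10^0.523 = 86.09 × 3.334 = 287 μm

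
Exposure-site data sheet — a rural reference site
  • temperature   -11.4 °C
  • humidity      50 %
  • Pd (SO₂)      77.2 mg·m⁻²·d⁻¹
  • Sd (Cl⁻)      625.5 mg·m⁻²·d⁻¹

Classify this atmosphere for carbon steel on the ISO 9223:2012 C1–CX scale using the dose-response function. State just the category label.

carbon steel: f(T) = +0.150·(T−10) [T≤10 °C] = -3.2100
  Pd branch = 1.77·Pd^0.52·e^(0.02·RH+f) = 1.861 μm/a
  Cl⁻ term: 0.102·625.5^0.62·exp(0.033·50+0.04·-11.4) = 18.23
  sum: 1.861 + 18.23 → r_corr = 20.09 μm/a
Category bounds: 1.3…25 μm/a bracket r_corr ⇒ C2

C2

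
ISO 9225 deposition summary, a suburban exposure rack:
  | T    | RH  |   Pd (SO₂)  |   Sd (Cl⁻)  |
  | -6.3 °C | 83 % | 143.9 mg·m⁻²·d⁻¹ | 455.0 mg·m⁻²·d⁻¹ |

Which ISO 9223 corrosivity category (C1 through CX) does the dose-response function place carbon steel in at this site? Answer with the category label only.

carbon steel: T≤10 °C ⇒ hinge +0.150·(-6.3−10) = -2.4450
  SO₂ term: 1.77·143.9^0.52·exp(0.02·83-2.4450) = 10.7
  Sd branch = 0.102·Sd^0.62·e^(0.033·RH+0.04·T) = 54.53 μm/a
  sum: 10.7 + 54.53 → r_corr = 65.23 μm/a
65.2 μm/a falls in (50, 80] for carbon steel → category C4

C4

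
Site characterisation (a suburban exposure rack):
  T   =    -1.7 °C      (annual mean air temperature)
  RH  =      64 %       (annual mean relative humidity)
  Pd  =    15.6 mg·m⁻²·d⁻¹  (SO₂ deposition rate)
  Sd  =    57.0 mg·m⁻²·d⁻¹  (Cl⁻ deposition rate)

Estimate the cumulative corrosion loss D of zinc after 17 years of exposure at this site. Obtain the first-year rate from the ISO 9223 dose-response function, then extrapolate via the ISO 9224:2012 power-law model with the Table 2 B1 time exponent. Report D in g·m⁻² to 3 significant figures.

zinc: f(T) = +0.038·(T−10) [T≤10 °C] = -0.4446
  SO₂ term: 0.0129·15.6^0.44·exp(0.046·64-0.4446) = 0.5261
  Sd branch = 0.0175·Sd^0.57·e^(0.008·RH+0.085·T) = 0.2532 μm/a
  sum: 0.5261 + 0.2532 → r_corr = 0.7793 μm/a
Power-law: D(17) = r_corr · 17^0.813
  D(17) = 0.7793 × 17^0.813 = 0.7793 × 10.01 = 7.799 μm
  Mass loss = 7.799 μm × 7.14 g/cm³ = 55.69 g·m⁻²

D(17) = 55.7 g·m⁻²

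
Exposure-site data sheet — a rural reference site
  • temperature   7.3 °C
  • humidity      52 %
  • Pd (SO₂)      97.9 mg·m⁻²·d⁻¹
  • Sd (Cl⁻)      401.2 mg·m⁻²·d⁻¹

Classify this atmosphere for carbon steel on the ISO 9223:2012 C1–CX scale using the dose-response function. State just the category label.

carbon steel: T≤10 °C ⇒ hinge +0.150·(7.3−10) = -0.4050
  sulphur-dioxide contribution → 36.22 μm/a
  chloride contribution → 31.24 μm/a
  total first-year rate 67.46 μm/a
67.5 μm/a falls in (50, 80] for carbon steel → category C4

C4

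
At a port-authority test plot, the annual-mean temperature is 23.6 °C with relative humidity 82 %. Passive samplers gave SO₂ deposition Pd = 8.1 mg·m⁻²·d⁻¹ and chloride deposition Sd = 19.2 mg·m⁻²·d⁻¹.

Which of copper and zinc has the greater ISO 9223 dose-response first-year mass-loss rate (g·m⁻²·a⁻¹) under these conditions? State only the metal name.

copper

copper: f(T) = -0.080·(T−10) [T>10 °C] = -1.0880
  SO₂ term: 0.0053·8.1^0.26·exp(0.059·82-1.0880) = 0.3882
  Cl⁻ term: 0.01025·19.2^0.27·exp(0.036·82+0.049·23.6) = 1.385
  sum: 0.3882 + 1.385 → r_corr = 1.773 μm/a
  mass loss = 1.773 μm/a × 8.96 g/cm³ = 15.89 g·m⁻²·a⁻¹
zinc: T>10 °C ⇒ hinge -0.071·(23.6−10) = -0.9656
  Pd branch = 0.0129·Pd^0.44·e^(0.046·RH+f) = 0.536 μm/a
  Cl⁻ term: 0.0175·19.2^0.57·exp(0.008·82+0.085·23.6) = 1.351
  sum: 0.536 + 1.351 → r_corr = 1.887 μm/a
  mass loss = 1.887 μm/a × 7.14 g/cm³ = 13.47 g·m⁻²·a⁻¹
Ordering by g·m⁻²·a⁻¹: copper (15.9) > zinc (13.5)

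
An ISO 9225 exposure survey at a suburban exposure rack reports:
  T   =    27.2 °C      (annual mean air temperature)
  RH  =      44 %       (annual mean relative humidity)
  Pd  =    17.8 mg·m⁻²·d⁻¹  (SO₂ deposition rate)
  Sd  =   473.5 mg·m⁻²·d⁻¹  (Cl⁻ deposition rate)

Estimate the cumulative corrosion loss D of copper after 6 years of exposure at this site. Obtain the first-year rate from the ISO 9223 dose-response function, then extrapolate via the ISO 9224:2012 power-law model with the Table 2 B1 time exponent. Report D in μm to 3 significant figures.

copper: f(T) = -0.080·(T−10) [T>10 °C] = -1.3760
  sulphur-dioxide contribution → 0.03795 μm/a
  chloride contribution → 0.9996 μm/a
  ⇒ r_corr(copper) = 1.038 μm/a
Long-term exponent b (ISO 9224 Table 2, B1) = 0.667
  D(6) = 1.038 × 6^0.667 = 1.038 × 3.304 = 3.428 μm

D(6) = 3.43 μm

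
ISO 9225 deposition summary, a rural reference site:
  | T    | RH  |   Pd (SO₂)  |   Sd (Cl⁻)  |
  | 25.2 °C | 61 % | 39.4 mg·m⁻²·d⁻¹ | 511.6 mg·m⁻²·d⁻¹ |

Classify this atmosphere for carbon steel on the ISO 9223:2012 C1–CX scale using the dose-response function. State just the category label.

carbon steel: temperature factor f = -0.054·(15.2) = -0.8208
  sulphur-dioxide contribution → 17.82 μm/a
  chloride contribution → 100 μm/a
  ⇒ r_corr(carbon steel) = 117.9 μm/a
ISO 9223 Table 2 (carbon steel): 80 < 118 ≤ 200 μm/a ⇒ C5

C5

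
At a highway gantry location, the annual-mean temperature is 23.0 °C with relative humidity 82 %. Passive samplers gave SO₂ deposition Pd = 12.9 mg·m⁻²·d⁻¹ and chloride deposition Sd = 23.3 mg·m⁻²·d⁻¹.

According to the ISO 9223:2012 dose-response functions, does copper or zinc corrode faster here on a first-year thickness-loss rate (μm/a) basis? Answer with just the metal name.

zinc

copper: T>10 °C ⇒ hinge -0.080·(23.0−10) = -1.0400
  SO₂ term: 0.0053·12.9^0.26·exp(0.059·82-1.0400) = 0.4597
  Cl⁻ term: 0.01025·23.3^0.27·exp(0.036·82+0.049·23.0) = 1.417
  sum: 0.4597 + 1.417 → r_corr = 1.877 μm/a
zinc: T>10 °C ⇒ hinge -0.071·(23.0−10) = -0.9230
  SO₂ term: 0.0129·12.9^0.44·exp(0.046·82-0.9230) = 0.6864
  Sd branch = 0.0175·Sd^0.57·e^(0.008·RH+0.085·T) = 1.433 μm/a
  r_corr = 0.6864 + 1.433 = 2.12 μm/a
Ordering by μm/a: zinc (2.12) > copper (1.88)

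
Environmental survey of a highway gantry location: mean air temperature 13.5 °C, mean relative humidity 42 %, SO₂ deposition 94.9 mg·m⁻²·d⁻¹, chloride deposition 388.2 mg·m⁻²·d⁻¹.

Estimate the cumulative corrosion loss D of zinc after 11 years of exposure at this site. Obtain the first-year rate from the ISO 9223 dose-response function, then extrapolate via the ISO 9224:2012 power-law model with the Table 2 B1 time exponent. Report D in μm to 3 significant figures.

zinc: temperature factor f = -0.071·(3.5) = -0.2485
  SO₂ term: 0.0129·94.9^0.44·exp(0.046·42-0.2485) = 0.5149
  Sd branch = 0.0175·Sd^0.57·e^(0.008·RH+0.085·T) = 2.307 μm/a
  r_corr = 0.5149 + 2.307 = 2.822 μm/a
Long-term exponent b (ISO 9224 Table 2, B1) = 0.813
  D(11) = 2.822 × 11^0.813 = 2.822 × 7.025 = 19.83 μm

D(11) = 19.8 μm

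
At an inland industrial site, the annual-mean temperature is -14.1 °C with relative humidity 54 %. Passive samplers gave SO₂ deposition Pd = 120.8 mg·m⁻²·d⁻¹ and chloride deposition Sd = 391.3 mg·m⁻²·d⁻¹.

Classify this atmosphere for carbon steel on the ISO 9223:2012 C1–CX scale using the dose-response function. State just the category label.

carbon steel: T≤10 °C ⇒ hinge +0.150·(-14.1−10) = -3.6150
  sulphur-dioxide contribution → 1.697 μm/a
  chloride contribution → 13.96 μm/a
  ⇒ r_corr(carbon steel) = 15.66 μm/a
15.7 μm/a falls in (1.3, 25] for carbon steel → category C2

C2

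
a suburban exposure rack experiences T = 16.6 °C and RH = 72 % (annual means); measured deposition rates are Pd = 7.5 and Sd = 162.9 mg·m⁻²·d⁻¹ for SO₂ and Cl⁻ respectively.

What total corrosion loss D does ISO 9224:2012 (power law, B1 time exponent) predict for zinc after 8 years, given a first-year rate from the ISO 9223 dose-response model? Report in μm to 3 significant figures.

zinc: T>10 °C ⇒ hinge -0.071·(16.6−10) = -0.4686
  sulphur-dioxide contribution → 0.5376 μm/a
  chloride contribution → 2.327 μm/a
  ⇒ r_corr(zinc) = 2.865 μm/a
Long-term exponent b (ISO 9224 Table 2, B1) = 0.813
  D(8) = 2.865 × 8^0.813 = 2.865 × 5.423 = 15.53 μm

D(8) = 15.5 μm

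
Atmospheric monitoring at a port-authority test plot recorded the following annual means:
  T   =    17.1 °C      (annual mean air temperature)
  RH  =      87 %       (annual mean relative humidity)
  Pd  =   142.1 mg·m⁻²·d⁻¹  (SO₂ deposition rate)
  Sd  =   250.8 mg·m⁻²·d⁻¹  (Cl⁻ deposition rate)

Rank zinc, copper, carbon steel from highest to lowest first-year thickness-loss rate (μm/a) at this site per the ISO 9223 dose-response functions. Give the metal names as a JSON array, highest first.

zinc: f(T) = -0.071·(T−10) [T>10 °C] = -0.5041
  SO₂ term: 0.0129·142.1^0.44·exp(0.046·87-0.5041) = 3.774
  Cl⁻ term: 0.0175·250.8^0.57·exp(0.008·87+0.085·17.1) = 3.501
  sum: 3.774 + 3.501 → r_corr = 7.275 μm/a
copper: f(T) = -0.080·(T−10) [T>10 °C] = -0.5680
  SO₂ term: 0.0053·142.1^0.26·exp(0.059·87-0.5680) = 1.847
  Cl⁻ term: 0.01025·250.8^0.27·exp(0.036·87+0.049·17.1) = 2.414
  r_corr = 1.847 + 2.414 = 4.261 μm/a
carbon steel: T>10 °C ⇒ hinge -0.054·(17.1−10) = -0.3834
  Pd branch = 1.77·Pd^0.52·e^(0.02·RH+f) = 90.47 μm/a
  Cl⁻ term: 0.102·250.8^0.62·exp(0.033·87+0.04·17.1) = 109.7
  sum: 90.47 + 109.7 → r_corr = 200.1 μm/a
Ordering by μm/a: carbon steel (200) > zinc (7.28) > copper (4.26)

["carbon steel", "zinc", "copper"]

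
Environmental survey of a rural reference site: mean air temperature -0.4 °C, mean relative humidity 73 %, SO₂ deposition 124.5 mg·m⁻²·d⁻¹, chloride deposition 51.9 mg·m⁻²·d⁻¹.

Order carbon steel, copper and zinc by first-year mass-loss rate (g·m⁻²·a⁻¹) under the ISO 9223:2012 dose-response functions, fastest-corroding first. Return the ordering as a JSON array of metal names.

carbon steel: f(T) = +0.150·(T−10) [T≤10 °C] = -1.5600
  sulphur-dioxide contribution → 19.68 μm/a
  chloride contribution → 12.92 μm/a
  ⇒ r_corr(carbon steel) = 32.6 μm/a
  mass loss = 32.6 μm/a × 7.85 g/cm³ = 255.9 g·m⁻²·a⁻¹
copper: temperature factor f = +0.126·(-10.4) = -1.3104
  sulphur-dioxide contribution → 0.3719 μm/a
  chloride contribution → 0.4042 μm/a
  ⇒ r_corr(copper) = 0.7761 μm/a
  mass loss = 0.7761 μm/a × 8.96 g/cm³ = 6.954 g·m⁻²·a⁻¹
zinc: T≤10 °C ⇒ hinge +0.038·(-0.4−10) = -0.3952
  sulphur-dioxide contribution → 2.085 μm/a
  chloride contribution → 0.2881 μm/a
  total first-year rate 2.374 μm/a
  mass loss = 2.374 μm/a × 7.14 g/cm³ = 16.95 g·m⁻²·a⁻¹
Ordering by g·m⁻²·a⁻¹: carbon steel (256) > zinc (16.9) > copper (6.95)

["carbon steel", "zinc", "copper"]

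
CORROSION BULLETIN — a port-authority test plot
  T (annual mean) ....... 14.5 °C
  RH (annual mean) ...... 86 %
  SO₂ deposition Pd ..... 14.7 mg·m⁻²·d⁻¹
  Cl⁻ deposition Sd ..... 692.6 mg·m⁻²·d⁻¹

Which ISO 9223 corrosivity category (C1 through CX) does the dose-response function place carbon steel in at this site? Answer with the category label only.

CX

carbon steel: f(T) = -0.054·(T−10) [T>10 °C] = -0.2430
  sulphur-dioxide contribution → 31.36 μm/a
  chloride contribution → 179.5 μm/a
  total first-year rate 210.9 μm/a
Category bounds: 200…700 μm/a bracket r_corr ⇒ CX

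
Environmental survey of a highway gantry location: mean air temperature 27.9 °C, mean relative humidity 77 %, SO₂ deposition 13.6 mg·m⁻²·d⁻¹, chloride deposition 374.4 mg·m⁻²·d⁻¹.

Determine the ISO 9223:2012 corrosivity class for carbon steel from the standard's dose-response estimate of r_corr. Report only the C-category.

C5

carbon steel: temperature factor f = -0.054·(17.9) = -0.9666
  SO₂ term: 1.77·13.6^0.52·exp(0.02·77-0.9666) = 12.2
  Sd branch = 0.102·Sd^0.62·e^(0.033·RH+0.04·T) = 155.7 μm/a
  r_corr = 12.2 + 155.7 = 167.9 μm/a
ISO 9223 Table 2 (carbon steel): 80 < 168 ≤ 200 μm/a ⇒ C5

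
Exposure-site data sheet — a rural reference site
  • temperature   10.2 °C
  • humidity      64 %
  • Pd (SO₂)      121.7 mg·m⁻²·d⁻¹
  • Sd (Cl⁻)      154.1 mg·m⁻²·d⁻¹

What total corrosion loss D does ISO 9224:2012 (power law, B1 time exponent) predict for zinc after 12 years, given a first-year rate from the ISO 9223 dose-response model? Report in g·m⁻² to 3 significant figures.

D(12) = 174 g·m⁻²

zinc: f(T) = -0.071·(T−10) [T>10 °C] = -0.0142
  Pd branch = 0.0129·Pd^0.44·e^(0.046·RH+f) = 1.998 μm/a
  Cl⁻ term: 0.0175·154.1^0.57·exp(0.008·64+0.085·10.2) = 1.227
  r_corr = 1.998 + 1.227 = 3.225 μm/a
Long-term exponent b (ISO 9224 Table 2, B1) = 0.813
  D(12) = 3.225 × 12^0.813 = 3.225 × 7.54 = 24.32 μm
  Mass loss = 24.32 μm × 7.14 g/cm³ = 173.6 g·m⁻²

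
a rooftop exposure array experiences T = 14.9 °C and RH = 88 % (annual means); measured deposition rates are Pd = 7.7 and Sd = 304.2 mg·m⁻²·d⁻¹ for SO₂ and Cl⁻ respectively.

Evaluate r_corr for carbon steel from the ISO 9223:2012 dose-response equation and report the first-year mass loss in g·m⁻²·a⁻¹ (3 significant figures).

carbon steel: f(T) = -0.054·(T−10) [T>10 °C] = -0.2646
  Pd branch = 1.77·Pd^0.52·e^(0.02·RH+f) = 22.82 μm/a
  Cl⁻ term: 0.102·304.2^0.62·exp(0.033·88+0.04·14.9) = 117
  sum: 22.82 + 117 → r_corr = 139.8 μm/a
Convert to mass loss: 139.8 μm/a × 7.85 g/cm³ = 1098 g·m⁻²·a⁻¹

r_corr = 1.10e+03 g·m⁻²·a⁻¹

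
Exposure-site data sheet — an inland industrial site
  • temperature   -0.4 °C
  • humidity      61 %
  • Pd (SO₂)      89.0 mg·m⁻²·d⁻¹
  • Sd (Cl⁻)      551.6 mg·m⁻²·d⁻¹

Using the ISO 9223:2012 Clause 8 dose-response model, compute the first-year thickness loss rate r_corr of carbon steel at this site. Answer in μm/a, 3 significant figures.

r_corr = 50.6 μm/a

carbon steel: f(T) = +0.150·(T−10) [T≤10 °C] = -1.5600
  Pd branch = 1.77·Pd^0.52·e^(0.02·RH+f) = 13 μm/a
  Cl⁻ term: 0.102·551.6^0.62·exp(0.033·61+0.04·-0.4) = 37.64
  r_corr = 13 + 37.64 = 50.65 μm/a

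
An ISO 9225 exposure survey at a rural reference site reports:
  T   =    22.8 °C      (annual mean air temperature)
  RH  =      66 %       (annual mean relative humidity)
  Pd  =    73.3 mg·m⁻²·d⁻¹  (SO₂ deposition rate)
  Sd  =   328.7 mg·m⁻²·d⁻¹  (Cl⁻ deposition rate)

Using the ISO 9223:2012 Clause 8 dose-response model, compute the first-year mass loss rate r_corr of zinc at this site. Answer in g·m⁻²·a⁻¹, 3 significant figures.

zinc: f(T) = -0.071·(T−10) [T>10 °C] = -0.9088
  Pd branch = 0.0129·Pd^0.44·e^(0.046·RH+f) = 0.7163 μm/a
  Cl⁻ term: 0.0175·328.7^0.57·exp(0.008·66+0.085·22.8) = 5.605
  sum: 0.7163 + 5.605 → r_corr = 6.321 μm/a
Convert to mass loss: 6.321 μm/a × 7.14 g/cm³ = 45.13 g·m⁻²·a⁻¹

r_corr = 45.1 g·m⁻²·a⁻¹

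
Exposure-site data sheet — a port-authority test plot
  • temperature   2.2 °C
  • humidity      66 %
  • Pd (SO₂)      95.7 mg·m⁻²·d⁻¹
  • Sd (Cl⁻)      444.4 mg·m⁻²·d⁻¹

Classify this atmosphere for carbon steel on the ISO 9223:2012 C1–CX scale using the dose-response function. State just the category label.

carbon steel: f(T) = +0.150·(T−10) [T≤10 °C] = -1.1700
  sulphur-dioxide contribution → 22.04 μm/a
  chloride contribution → 43.09 μm/a
  total first-year rate 65.12 μm/a
Category bounds: 50…80 μm/a bracket r_corr ⇒ C4

C4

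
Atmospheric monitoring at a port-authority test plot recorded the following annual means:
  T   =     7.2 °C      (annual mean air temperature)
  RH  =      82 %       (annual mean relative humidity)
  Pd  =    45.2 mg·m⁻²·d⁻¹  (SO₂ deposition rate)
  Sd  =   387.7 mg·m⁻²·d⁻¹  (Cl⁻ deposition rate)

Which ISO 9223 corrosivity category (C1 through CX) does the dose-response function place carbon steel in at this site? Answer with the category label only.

carbon steel: f(T) = +0.150·(T−10) [T≤10 °C] = -0.4200
  Pd branch = 1.77·Pd^0.52·e^(0.02·RH+f) = 43.5 μm/a
  Sd branch = 0.102·Sd^0.62·e^(0.033·RH+0.04·T) = 81.99 μm/a
  sum: 43.5 + 81.99 → r_corr = 125.5 μm/a
ISO 9223 Table 2 (carbon steel): 80 < 125 ≤ 200 μm/a ⇒ C5

C5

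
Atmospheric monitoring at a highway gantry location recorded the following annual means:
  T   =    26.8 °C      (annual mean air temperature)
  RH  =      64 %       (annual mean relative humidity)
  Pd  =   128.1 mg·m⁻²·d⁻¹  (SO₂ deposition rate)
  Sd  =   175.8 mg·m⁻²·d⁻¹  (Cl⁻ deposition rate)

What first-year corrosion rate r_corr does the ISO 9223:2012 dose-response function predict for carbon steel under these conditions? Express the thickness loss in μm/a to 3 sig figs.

r_corr = 92.8 μm/a

carbon steel: f(T) = -0.054·(T−10) [T>10 °C] = -0.9072
  Pd branch = 1.77·Pd^0.52·e^(0.02·RH+f) = 32.05 μm/a
  Sd branch = 0.102·Sd^0.62·e^(0.033·RH+0.04·T) = 60.72 μm/a
  sum: 32.05 + 60.72 → r_corr = 92.76 μm/a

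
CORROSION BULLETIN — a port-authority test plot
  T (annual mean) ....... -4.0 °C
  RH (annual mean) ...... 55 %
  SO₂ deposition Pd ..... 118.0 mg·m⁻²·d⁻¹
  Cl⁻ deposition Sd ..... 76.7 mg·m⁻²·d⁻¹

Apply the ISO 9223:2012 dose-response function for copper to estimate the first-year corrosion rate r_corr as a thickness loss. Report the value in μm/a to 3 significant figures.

r_corr = 0.278 μm/a

copper: f(T) = +0.126·(T−10) [T≤10 °C] = -1.7640
  Pd branch = 0.0053·Pd^0.26·e^(0.059·RH+f) = 0.08057 μm/a
  Cl⁻ term: 0.01025·76.7^0.27·exp(0.036·55+0.049·-4.0) = 0.197
  sum: 0.08057 + 0.197 → r_corr = 0.2775 μm/a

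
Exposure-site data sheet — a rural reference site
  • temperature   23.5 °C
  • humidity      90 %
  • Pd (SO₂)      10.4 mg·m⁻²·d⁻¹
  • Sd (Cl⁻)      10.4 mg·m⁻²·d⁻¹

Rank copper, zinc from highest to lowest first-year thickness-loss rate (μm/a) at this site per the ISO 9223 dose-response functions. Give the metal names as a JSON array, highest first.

["copper", "zinc"]

copper: f(T) = -0.080·(T−10) [T>10 °C] = -1.0800
  SO₂ term: 0.0053·10.4^0.26·exp(0.059·90-1.0800) = 0.6695
  Cl⁻ term: 0.01025·10.4^0.27·exp(0.036·90+0.049·23.5) = 1.558
  r_corr = 0.6695 + 1.558 = 2.227 μm/a
zinc: T>10 °C ⇒ hinge -0.071·(23.5−10) = -0.9585
  SO₂ term: 0.0129·10.4^0.44·exp(0.046·90-0.9585) = 0.8705
  Sd branch = 0.0175·Sd^0.57·e^(0.008·RH+0.085·T) = 1.007 μm/a
  r_corr = 0.8705 + 1.007 = 1.877 μm/a
Ordering by μm/a: copper (2.23) > zinc (1.88)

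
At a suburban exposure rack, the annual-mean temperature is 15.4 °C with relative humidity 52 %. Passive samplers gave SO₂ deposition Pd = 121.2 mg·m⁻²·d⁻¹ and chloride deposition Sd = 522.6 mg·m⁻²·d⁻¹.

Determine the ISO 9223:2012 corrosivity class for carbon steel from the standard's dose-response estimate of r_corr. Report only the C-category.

C5

carbon steel: temperature factor f = -0.054·(5.4) = -0.2916
  SO₂ term: 1.77·121.2^0.52·exp(0.02·52-0.2916) = 45.33
  Sd branch = 0.102·Sd^0.62·e^(0.033·RH+0.04·T) = 50.89 μm/a
  sum: 45.33 + 50.89 → r_corr = 96.22 μm/a
96.2 μm/a falls in (80, 200] for carbon steel → category C5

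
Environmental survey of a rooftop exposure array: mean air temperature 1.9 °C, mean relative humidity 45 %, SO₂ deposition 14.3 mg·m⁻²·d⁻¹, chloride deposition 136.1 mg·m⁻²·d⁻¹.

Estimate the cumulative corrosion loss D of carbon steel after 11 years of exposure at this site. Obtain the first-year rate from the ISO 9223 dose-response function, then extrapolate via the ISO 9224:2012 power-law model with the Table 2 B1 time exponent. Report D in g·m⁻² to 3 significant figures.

D(11) = 423 g·m⁻²

carbon steel: f(T) = +0.150·(T−10) [T≤10 °C] = -1.2150
  Pd branch = 1.77·Pd^0.52·e^(0.02·RH+f) = 5.152 μm/a
  Sd branch = 0.102·Sd^0.62·e^(0.033·RH+0.04·T) = 10.22 μm/a
  sum: 5.152 + 10.22 → r_corr = 15.37 μm/a
ISO 9224: D(t) = r_corr · t^b with b = 0.523 (carbon steel, B1)
  D(11) = 15.37 × 11^0.523 = 15.37 × 3.505 = 53.88 μm
  Mass loss = 53.88 μm × 7.85 g/cm³ = 422.9 g·m⁻²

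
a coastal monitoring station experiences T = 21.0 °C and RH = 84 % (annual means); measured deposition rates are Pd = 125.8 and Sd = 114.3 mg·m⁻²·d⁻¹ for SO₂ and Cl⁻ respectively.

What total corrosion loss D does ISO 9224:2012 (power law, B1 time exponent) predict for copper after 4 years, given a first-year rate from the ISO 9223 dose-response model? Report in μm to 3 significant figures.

copper: temperature factor f = -0.080·(11.0) = -0.8800
  SO₂ term: 0.0053·125.8^0.26·exp(0.059·84-0.8800) = 1.097
  Cl⁻ term: 0.01025·114.3^0.27·exp(0.036·84+0.049·21.0) = 2.121
  r_corr = 1.097 + 2.121 = 3.219 μm/a
Long-term exponent b (ISO 9224 Table 2, B1) = 0.667
  D(4) = 3.219 × 4^0.667 = 3.219 × 2.521 = 8.114 μm

D(4) = 8.11 μm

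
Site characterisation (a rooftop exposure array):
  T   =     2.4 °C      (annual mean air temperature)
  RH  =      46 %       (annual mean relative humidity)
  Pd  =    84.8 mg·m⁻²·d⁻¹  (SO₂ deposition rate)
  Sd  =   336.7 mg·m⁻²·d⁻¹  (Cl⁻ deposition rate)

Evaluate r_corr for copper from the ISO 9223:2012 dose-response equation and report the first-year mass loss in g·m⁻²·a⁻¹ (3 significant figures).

r_corr = 3.48 g·m⁻²·a⁻¹

copper: T≤10 °C ⇒ hinge +0.126·(2.4−10) = -0.9576
  Pd branch = 0.0053·Pd^0.26·e^(0.059·RH+f) = 0.09738 μm/a
  Cl⁻ term: 0.01025·336.7^0.27·exp(0.036·46+0.049·2.4) = 0.2906
  sum: 0.09738 + 0.2906 → r_corr = 0.388 μm/a
Convert to mass loss: 0.388 μm/a × 8.96 g/cm³ = 3.477 g·m⁻²·a⁻¹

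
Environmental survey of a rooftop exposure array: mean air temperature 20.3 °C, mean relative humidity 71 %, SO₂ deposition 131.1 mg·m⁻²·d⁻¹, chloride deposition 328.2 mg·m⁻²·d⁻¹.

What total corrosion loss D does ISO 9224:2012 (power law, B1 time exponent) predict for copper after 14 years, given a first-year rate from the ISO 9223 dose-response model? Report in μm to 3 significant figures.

D(14) = 13.1 μm

copper: T>10 °C ⇒ hinge -0.080·(20.3−10) = -0.8240
  Pd branch = 0.0053·Pd^0.26·e^(0.059·RH+f) = 0.5448 μm/a
  Cl⁻ term: 0.01025·328.2^0.27·exp(0.036·71+0.049·20.3) = 1.707
  sum: 0.5448 + 1.707 → r_corr = 2.251 μm/a
Power-law: D(14) = r_corr · 14^0.667
  D(14) = 2.251 × 14^0.667 = 2.251 × 5.814 = 13.09 μm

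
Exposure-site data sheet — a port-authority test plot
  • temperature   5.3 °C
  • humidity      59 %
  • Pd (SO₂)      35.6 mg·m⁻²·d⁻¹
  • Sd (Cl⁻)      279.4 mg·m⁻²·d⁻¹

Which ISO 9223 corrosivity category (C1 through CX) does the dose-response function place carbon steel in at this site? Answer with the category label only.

C3

carbon steel: T≤10 °C ⇒ hinge +0.150·(5.3−10) = -0.7050
  sulphur-dioxide contribution → 18.24 μm/a
  chloride contribution → 29.03 μm/a
  total first-year rate 47.27 μm/a
ISO 9223 Table 2 (carbon steel): 25 < 47.3 ≤ 50 μm/a ⇒ C3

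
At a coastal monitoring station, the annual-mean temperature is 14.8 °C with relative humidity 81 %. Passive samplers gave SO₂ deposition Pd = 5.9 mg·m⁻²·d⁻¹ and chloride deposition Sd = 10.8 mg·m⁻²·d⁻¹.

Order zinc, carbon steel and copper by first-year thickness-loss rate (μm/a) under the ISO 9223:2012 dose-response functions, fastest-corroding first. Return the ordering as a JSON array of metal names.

zinc: f(T) = -0.071·(T−10) [T>10 °C] = -0.3408
  sulphur-dioxide contribution → 0.8316 μm/a
  chloride contribution → 0.4569 μm/a
  total first-year rate 1.289 μm/a
carbon steel: f(T) = -0.054·(T−10) [T>10 °C] = -0.2592
  sulphur-dioxide contribution → 17.37 μm/a
  chloride contribution → 11.68 μm/a
  ⇒ r_corr(carbon steel) = 29.05 μm/a
copper: f(T) = -0.080·(T−10) [T>10 °C] = -0.3840
  sulphur-dioxide contribution → 0.6814 μm/a
  chloride contribution → 0.7432 μm/a
  ⇒ r_corr(copper) = 1.425 μm/a
Ordering by μm/a: carbon steel (29) > copper (1.42) > zinc (1.29)

["carbon steel", "copper", "zinc"]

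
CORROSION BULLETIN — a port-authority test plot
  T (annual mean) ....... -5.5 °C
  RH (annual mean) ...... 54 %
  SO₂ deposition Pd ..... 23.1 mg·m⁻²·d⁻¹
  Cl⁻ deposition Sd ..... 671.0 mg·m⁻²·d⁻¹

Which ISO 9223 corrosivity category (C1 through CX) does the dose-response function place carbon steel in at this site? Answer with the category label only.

C3

carbon steel: f(T) = +0.150·(T−10) [T≤10 °C] = -2.3250
  SO₂ term: 1.77·23.1^0.52·exp(0.02·54-2.3250) = 2.608
  Cl⁻ term: 0.102·671.0^0.62·exp(0.033·54+0.04·-5.5) = 27.51
  r_corr = 2.608 + 27.51 = 30.12 μm/a
30.1 μm/a falls in (25, 50] for carbon steel → category C3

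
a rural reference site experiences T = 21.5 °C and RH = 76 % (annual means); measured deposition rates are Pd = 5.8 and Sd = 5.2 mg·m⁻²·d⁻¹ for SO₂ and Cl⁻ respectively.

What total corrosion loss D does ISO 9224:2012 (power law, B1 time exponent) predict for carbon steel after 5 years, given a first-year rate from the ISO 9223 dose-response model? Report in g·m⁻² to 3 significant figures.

carbon steel: temperature factor f = -0.054·(11.5) = -0.6210
  Pd branch = 1.77·Pd^0.52·e^(0.02·RH+f) = 10.85 μm/a
  Sd branch = 0.102·Sd^0.62·e^(0.033·RH+0.04·T) = 8.227 μm/a
  r_corr = 10.85 + 8.227 = 19.08 μm/a
Power-law: D(5) = r_corr · 5^0.523
  D(5) = 19.08 × 5^0.523 = 19.08 × 2.32 = 44.26 μm
  Mass loss = 44.26 μm × 7.85 g/cm³ = 347.5 g·m⁻²

D(5) = 347 g·m⁻²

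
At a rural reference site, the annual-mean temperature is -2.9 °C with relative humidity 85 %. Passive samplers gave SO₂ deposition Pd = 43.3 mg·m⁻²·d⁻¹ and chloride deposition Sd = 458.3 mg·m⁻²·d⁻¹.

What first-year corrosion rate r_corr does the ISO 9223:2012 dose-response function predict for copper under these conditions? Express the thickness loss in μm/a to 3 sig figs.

r_corr = 1.41 μm/a

copper: T≤10 °C ⇒ hinge +0.126·(-2.9−10) = -1.6254
  Pd branch = 0.0053·Pd^0.26·e^(0.059·RH+f) = 0.4186 μm/a
  Sd branch = 0.01025·Sd^0.27·e^(0.036·RH+0.049·T) = 0.9919 μm/a
  r_corr = 0.4186 + 0.9919 = 1.411 μm/a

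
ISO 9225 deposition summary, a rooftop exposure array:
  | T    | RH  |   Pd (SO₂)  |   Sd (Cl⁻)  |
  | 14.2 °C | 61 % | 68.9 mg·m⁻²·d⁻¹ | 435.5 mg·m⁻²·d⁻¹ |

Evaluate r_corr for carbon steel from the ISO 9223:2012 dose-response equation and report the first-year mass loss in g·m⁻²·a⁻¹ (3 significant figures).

r_corr = 797 g·m⁻²·a⁻¹

carbon steel: temperature factor f = -0.054·(4.2) = -0.2268
  SO₂ term: 1.77·68.9^0.52·exp(0.02·61-0.2268) = 43.17
  Cl⁻ term: 0.102·435.5^0.62·exp(0.033·61+0.04·14.2) = 58.3
  sum: 43.17 + 58.3 → r_corr = 101.5 μm/a
Convert to mass loss: 101.5 μm/a × 7.85 g/cm³ = 796.6 g·m⁻²·a⁻¹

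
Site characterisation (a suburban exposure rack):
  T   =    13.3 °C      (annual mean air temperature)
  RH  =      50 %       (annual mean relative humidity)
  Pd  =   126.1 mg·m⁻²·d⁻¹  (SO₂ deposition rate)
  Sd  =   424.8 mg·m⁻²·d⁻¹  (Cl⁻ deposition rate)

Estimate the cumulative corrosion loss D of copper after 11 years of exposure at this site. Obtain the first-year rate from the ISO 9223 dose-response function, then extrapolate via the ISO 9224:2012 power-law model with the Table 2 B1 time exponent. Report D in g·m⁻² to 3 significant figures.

copper: temperature factor f = -0.080·(3.3) = -0.2640
  Pd branch = 0.0053·Pd^0.26·e^(0.059·RH+f) = 0.2735 μm/a
  Cl⁻ term: 0.01025·424.8^0.27·exp(0.036·50+0.049·13.3) = 0.6097
  r_corr = 0.2735 + 0.6097 = 0.8832 μm/a
ISO 9224: D(t) = r_corr · t^b with b = 0.667 (copper, B1)
  D(11) = 0.8832 × 11^0.667 = 0.8832 × 4.95 = 4.372 μm
  Mass loss = 4.372 μm × 8.96 g/cm³ = 39.17 g·m⁻²

D(11) = 39.2 g·m⁻²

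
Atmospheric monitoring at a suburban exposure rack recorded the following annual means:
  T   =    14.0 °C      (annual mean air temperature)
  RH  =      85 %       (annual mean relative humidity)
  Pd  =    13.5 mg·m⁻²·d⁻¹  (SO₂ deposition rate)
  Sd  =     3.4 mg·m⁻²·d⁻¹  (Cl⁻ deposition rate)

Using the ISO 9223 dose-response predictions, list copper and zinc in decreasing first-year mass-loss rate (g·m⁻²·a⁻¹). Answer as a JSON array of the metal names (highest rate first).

["copper", "zinc"]

copper: temperature factor f = -0.080·(4.0) = -0.3200
  sulphur-dioxide contribution → 1.141 μm/a
  chloride contribution → 0.6041 μm/a
  ⇒ r_corr(copper) = 1.745 μm/a
  mass loss = 1.745 μm/a × 8.96 g/cm³ = 15.63 g·m⁻²·a⁻¹
zinc: f(T) = -0.071·(T−10) [T>10 °C] = -0.2840
  sulphur-dioxide contribution → 1.523 μm/a
  chloride contribution → 0.2281 μm/a
  total first-year rate 1.751 μm/a
  mass loss = 1.751 μm/a × 7.14 g/cm³ = 12.5 g·m⁻²·a⁻¹
Ordering by g·m⁻²·a⁻¹: copper (15.6) > zinc (12.5)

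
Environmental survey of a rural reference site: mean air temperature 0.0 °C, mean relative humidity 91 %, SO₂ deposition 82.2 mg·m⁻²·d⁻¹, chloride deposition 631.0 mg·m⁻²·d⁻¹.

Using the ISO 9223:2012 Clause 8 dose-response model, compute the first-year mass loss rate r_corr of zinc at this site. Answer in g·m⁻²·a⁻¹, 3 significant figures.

zinc: temperature factor f = +0.038·(-10.0) = -0.3800
  sulphur-dioxide contribution → 4.037 μm/a
  chloride contribution → 1.43 μm/a
  total first-year rate 5.467 μm/a
Convert to mass loss: 5.467 μm/a × 7.14 g/cm³ = 39.03 g·m⁻²·a⁻¹

r_corr = 39.0 g·m⁻²·a⁻¹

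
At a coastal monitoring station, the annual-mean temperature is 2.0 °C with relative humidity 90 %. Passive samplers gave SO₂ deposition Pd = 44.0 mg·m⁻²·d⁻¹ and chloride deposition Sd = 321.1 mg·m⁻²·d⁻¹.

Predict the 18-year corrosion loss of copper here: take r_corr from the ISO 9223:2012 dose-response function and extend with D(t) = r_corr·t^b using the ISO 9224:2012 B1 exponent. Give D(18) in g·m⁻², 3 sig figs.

D(18) = 149 g·m⁻²

copper: T≤10 °C ⇒ hinge +0.126·(2.0−10) = -1.0080
  sulphur-dioxide contribution → 1.047 μm/a
  chloride contribution → 1.371 μm/a
  ⇒ r_corr(copper) = 2.418 μm/a
Power-law: D(18) = r_corr · 18^0.667
  D(18) = 2.418 × 18^0.667 = 2.418 × 6.875 = 16.63 μm
  Mass loss = 16.63 μm × 8.96 g/cm³ = 149 g·m⁻²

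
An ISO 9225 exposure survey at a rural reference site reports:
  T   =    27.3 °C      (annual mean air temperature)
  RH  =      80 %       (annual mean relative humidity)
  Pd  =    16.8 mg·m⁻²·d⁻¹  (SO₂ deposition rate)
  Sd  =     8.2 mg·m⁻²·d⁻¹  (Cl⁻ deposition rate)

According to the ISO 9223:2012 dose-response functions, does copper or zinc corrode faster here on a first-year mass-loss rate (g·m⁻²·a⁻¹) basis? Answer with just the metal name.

copper

copper: T>10 °C ⇒ hinge -0.080·(27.3−10) = -1.3840
  Pd branch = 0.0053·Pd^0.26·e^(0.059·RH+f) = 0.3102 μm/a
  Sd branch = 0.01025·Sd^0.27·e^(0.036·RH+0.049·T) = 1.228 μm/a
  sum: 0.3102 + 1.228 → r_corr = 1.538 μm/a
  mass loss = 1.538 μm/a × 8.96 g/cm³ = 13.78 g·m⁻²·a⁻¹
zinc: temperature factor f = -0.071·(17.3) = -1.2283
  SO₂ term: 0.0129·16.8^0.44·exp(0.046·80-1.2283) = 0.5182
  Sd branch = 0.0175·Sd^0.57·e^(0.008·RH+0.085·T) = 1.121 μm/a
  sum: 0.5182 + 1.121 → r_corr = 1.639 μm/a
  mass loss = 1.639 μm/a × 7.14 g/cm³ = 11.7 g·m⁻²·a⁻¹
Ordering by g·m⁻²·a⁻¹: copper (13.8) > zinc (11.7)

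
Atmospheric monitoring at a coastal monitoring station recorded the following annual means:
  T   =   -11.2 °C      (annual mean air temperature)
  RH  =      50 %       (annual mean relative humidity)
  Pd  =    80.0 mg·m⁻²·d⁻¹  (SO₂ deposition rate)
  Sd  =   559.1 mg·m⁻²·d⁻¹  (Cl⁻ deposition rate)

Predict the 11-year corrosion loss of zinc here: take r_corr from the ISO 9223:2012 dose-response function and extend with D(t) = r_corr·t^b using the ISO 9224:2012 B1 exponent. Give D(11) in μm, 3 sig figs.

D(11) = 5.38 μm

zinc: T≤10 °C ⇒ hinge +0.038·(-11.2−10) = -0.8056
  sulphur-dioxide contribution → 0.3953 μm/a
  chloride contribution → 0.371 μm/a
  ⇒ r_corr(zinc) = 0.7663 μm/a
ISO 9224: D(t) = r_corr · t^b with b = 0.813 (zinc, B1)
  D(11) = 0.7663 × 11^0.813 = 0.7663 × 7.025 = 5.384 μm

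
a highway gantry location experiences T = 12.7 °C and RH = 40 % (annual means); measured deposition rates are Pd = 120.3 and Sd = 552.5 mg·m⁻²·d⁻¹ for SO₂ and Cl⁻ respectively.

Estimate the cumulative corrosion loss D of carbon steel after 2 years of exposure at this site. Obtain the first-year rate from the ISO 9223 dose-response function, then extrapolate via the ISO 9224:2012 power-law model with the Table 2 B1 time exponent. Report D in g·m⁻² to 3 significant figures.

D(2) = 823 g·m⁻²

carbon steel: T>10 °C ⇒ hinge -0.054·(12.7−10) = -0.1458
  Pd branch = 1.77·Pd^0.52·e^(0.02·RH+f) = 41.1 μm/a
  Sd branch = 0.102·Sd^0.62·e^(0.033·RH+0.04·T) = 31.82 μm/a
  r_corr = 41.1 + 31.82 = 72.92 μm/a
Long-term exponent b (ISO 9224 Table 2, B1) = 0.523
  D(2) = 72.92 × 2^0.523 = 72.92 × 1.437 = 104.8 μm
  Mass loss = 104.8 μm × 7.85 g/cm³ = 822.6 g·m⁻²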